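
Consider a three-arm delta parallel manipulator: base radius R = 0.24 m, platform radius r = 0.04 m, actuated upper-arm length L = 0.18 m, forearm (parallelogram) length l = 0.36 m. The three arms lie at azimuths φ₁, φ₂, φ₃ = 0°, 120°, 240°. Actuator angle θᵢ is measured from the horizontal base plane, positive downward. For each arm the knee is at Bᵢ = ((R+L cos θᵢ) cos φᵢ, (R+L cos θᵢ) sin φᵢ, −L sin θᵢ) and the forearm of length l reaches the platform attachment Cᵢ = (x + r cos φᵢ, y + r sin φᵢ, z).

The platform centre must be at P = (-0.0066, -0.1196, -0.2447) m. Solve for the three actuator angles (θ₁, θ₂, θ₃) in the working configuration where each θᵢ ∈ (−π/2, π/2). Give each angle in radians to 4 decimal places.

φ1=0.0° → target in arm frame (-0.0066, -0.1196)
  A=0.2066, B=-0.2447, C=(l²−L²−A²−y'²−z²)/(2L)=-0.0546
  θ1 = atan2(B,A) + arccos(C/0.3203) = 0.8726
φ2=120.0° → target in arm frame (-0.1003, 0.0655)
  A cos θ + B sin θ = C:  0.3003·cos θ + -0.2447·sin θ = -0.1587
  γ=atan2(-0.2447,0.3003)=-0.6838;  ψ=arccos(-0.4097)=1.9930;  θ2=γ+ψ≈1.3092
arm 3 (φ=240.0°): x'=0.1069, y'=0.0541
  e−x'=0.0931;  (l²−L²−(e−x')²−y'²−z²)/2L = 0.0715
  γ=atan2(-0.2447,0.0931)=-1.2072;  ψ=arccos(0.2729)=1.2944;  θ3=γ+ψ≈0.0872

θ₁ = 0.8726, θ₂ = 1.3092, θ₃ = 0.0872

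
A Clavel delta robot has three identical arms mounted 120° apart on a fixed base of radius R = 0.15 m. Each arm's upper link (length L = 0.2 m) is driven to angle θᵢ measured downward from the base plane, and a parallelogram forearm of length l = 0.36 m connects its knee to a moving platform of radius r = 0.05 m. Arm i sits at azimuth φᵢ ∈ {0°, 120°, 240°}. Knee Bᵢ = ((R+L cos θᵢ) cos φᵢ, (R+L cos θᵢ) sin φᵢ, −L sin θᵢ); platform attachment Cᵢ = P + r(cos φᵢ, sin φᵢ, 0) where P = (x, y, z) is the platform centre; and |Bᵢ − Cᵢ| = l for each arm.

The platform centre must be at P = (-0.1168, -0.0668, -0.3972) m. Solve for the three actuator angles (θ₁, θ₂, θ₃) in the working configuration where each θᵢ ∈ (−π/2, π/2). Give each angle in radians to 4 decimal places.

θ₁ = 1.2217, θ₂ = 0.8728, θ₃ = 0.4362

arm 1 (φ=0.0°): x'=-0.1168, y'=-0.0668
  A=0.2168, B=-0.3972, C=(l²−L²−A²−y'²−z²)/(2L)=-0.2991
  θ1 = atan2(B,A) + arccos(C/0.4525) = 1.2217
φ2=120.0° → target in arm frame (0.0005, 0.1346)
  A=0.0995, B=-0.3972, C=(l²−L²−A²−y'²−z²)/(2L)=-0.2404
  γ=atan2(-0.3972,0.0995)=-1.3255;  ψ=arccos(-0.5871)=2.1983;  θ2=γ+ψ≈0.8728
rotate P by −φ3: (0.1163, -0.0678, -0.3972)
  A=-0.0163, B=-0.3972, C=(l²−L²−A²−y'²−z²)/(2L)=-0.1826
  √(A²+B²)=0.3975;  θ3 = -1.6117+2.0479 ≈ 0.4362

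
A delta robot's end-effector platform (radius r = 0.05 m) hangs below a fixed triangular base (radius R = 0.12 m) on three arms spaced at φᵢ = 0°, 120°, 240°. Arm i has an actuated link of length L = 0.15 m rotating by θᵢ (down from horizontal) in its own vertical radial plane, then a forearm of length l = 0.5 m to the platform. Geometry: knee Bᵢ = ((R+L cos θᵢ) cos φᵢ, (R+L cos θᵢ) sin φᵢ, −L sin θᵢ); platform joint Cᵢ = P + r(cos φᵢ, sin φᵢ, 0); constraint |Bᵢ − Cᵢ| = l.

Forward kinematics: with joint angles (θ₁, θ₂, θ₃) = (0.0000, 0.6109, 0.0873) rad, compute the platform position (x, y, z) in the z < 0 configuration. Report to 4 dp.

O1 = (0.2200·cos0.0°, 0.2200·sin0.0°, 0.0000) = (0.2200, 0.0000, 0.0000)
φ2=120.0°: virtual centre (-0.0964, 0.1670, -0.0860), radius l
O3 = (0.2194·cos240.0°, 0.2194·sin240.0°, -0.0131) = (-0.1097, -0.1900, -0.0131)
|O₂|²−|O₁|² = -0.0038;  |O₃|²−|O₁|² = -0.0001
[-0.6329 0.3341 -0.1721]·P = -0.0038;  [-0.6594 -0.3801 -0.0262]·P = -0.0001
Cramer: x(z) = 0.0032-0.1609z;  y(z) = -0.0053+0.2103z
into |P−O₁|² = l²: 1.0701z² + 0.0675z + -0.2030 = 0;  Δ = 0.8733;  z = -0.4682 or 0.4051 → z<0 root = -0.4682
x = 0.0785, y = -0.1038

(0.0785, -0.1038, -0.4682)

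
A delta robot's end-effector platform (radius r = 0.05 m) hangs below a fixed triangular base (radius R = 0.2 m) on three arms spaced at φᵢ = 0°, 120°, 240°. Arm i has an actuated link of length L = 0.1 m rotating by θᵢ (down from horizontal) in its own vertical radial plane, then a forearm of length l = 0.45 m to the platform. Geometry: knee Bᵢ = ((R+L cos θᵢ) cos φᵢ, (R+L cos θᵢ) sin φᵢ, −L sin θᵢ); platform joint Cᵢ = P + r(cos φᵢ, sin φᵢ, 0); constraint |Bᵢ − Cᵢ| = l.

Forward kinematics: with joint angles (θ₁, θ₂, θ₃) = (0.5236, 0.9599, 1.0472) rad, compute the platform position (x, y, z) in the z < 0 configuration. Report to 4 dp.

O1 = (0.2366·cos0.0°, 0.2366·sin0.0°, -0.0500) = (0.2366, 0.0000, -0.0500)
arm 2 at φ=120.0°: e+L cos θ2 = 0.2074;  O2 = (-0.1037, 0.1796, -0.0819)
O3 = (0.2000·cos240.0°, 0.2000·sin240.0°, -0.0866) = (-0.1000, -0.1732, -0.0866)
|O₂|²−|O₁|² = -0.0088;  |O₃|²−|O₁|² = -0.0110
[-0.6806 0.3592 -0.0638]·P = -0.0088;  [-0.6732 -0.3464 -0.0732]·P = -0.0110
det = 0.4775;  x = 0.0146+-0.1014z,  y = 0.0033+-0.0143z
into |P−O₁|² = l²: 1.0105z² + 0.1449z + -0.1507 = 0;  Δ = 0.6302;  z = -0.4645 or 0.3211 → z<0 root = -0.4645
x = 0.0617, y = 0.0099

(0.0617, 0.0099, -0.4645)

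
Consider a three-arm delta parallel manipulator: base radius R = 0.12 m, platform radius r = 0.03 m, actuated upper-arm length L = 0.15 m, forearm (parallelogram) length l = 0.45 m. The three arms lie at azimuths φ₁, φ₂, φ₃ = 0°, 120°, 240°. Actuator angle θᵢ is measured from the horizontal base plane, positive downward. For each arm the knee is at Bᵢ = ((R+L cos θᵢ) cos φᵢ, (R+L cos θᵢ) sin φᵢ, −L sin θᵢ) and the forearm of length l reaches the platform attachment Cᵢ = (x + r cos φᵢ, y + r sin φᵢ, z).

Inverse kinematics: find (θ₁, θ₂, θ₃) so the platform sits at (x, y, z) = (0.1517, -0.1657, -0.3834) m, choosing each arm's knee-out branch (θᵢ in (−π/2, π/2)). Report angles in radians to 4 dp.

φ1=0.0° → target in arm frame (0.1517, -0.1657)
  A cos θ + B sin θ = C:  -0.0617·cos θ + -0.3834·sin θ = 0.0058
  γ=atan2(-0.3834,-0.0617)=-1.7304;  ψ=arccos(0.0149)=1.5559;  θ1=γ+ψ≈-0.1745
arm 2 (φ=120.0°): x'=-0.2194, y'=-0.0485
  A cos θ + B sin θ = C:  0.3094·cos θ + -0.3834·sin θ = -0.2168
  γ=atan2(-0.3834,0.3094)=-0.8919;  ψ=arccos(-0.4401)=2.0265;  θ2=γ+ψ≈1.1347
arm 3 (φ=240.0°): x'=0.0677, y'=0.2142
  A=0.0223, B=-0.3834, C=(l²−L²−A²−y'²−z²)/(2L)=-0.0446
  √(A²+B²)=0.3841;  θ3 = -1.5126+1.6873 ≈ 0.1747

θ₁ = -0.1745, θ₂ = 1.1347, θ₃ = 0.1747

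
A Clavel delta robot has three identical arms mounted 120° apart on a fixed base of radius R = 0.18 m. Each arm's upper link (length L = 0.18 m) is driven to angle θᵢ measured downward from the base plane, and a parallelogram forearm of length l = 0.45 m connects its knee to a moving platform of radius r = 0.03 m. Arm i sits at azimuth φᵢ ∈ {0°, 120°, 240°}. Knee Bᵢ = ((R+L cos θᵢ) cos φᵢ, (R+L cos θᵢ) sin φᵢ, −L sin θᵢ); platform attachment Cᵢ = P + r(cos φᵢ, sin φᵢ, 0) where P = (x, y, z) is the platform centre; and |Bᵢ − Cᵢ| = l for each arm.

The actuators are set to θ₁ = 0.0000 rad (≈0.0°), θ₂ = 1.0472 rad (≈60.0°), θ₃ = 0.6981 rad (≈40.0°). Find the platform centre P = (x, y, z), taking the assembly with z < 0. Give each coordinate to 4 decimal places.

arm 1 at φ=0.0°: (R−r)+L cos θ1 = 0.3300;  O1 = (0.3300, 0.0000, 0.0000)
O2 = (0.2400·cos120.0°, 0.2400·sin120.0°, -0.1559) = (-0.1200, 0.2078, -0.1559)
φ3=240.0°: virtual centre (-0.1439, -0.2493, -0.1157), radius l
eliminate P² terms by subtracting sphere 1 from 2 and 3
linear system: -0.9000x+0.4157y = -0.0270−-0.3118z; -0.9479x+-0.4986y = -0.0126−-0.2314z
Cramer: x(z) = 0.0222-0.2986z;  y(z) = -0.0169+0.1035z
into |P−O₁|² = l²: 1.0999z² + 0.1803z + -0.1075 = 0;  Δ = 0.5054;  z = -0.4051 or 0.2412 → z<0 root = -0.4051
x = 0.1432, y = -0.0588

(0.1432, -0.0588, -0.4051)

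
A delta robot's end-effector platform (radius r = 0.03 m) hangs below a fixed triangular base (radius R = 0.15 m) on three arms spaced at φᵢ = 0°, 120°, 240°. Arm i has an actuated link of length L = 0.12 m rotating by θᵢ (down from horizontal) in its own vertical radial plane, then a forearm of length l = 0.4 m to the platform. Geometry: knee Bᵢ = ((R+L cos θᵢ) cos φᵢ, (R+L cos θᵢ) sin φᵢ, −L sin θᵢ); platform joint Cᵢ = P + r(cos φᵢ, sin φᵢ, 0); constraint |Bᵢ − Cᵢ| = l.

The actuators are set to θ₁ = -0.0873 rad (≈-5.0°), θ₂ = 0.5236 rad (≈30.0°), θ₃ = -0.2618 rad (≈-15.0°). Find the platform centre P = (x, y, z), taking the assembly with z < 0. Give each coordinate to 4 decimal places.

φ1=0.0°: virtual centre (0.2395, 0.0000, 0.0105), radius l
φ2=120.0°: virtual centre (-0.1120, 0.1939, -0.0600), radius l
φ3=240.0°: virtual centre (-0.1180, -0.2043, 0.0311), radius l
subtract pairs → two planes through P
plane₁₂: -0.7030x+0.3878y+-0.1409z = -0.0037
Cramer: x(z) = 0.0033-0.0737z;  y(z) = -0.0037+0.2298z
into |P−O₁|² = l²: 1.0582z² + 0.0122z + -0.1041 = 0;  Δ = 0.4407;  z = -0.3194 or 0.3079 → z<0 root = -0.3194
x = 0.0269, y = -0.0771

(0.0269, -0.0771, -0.3194)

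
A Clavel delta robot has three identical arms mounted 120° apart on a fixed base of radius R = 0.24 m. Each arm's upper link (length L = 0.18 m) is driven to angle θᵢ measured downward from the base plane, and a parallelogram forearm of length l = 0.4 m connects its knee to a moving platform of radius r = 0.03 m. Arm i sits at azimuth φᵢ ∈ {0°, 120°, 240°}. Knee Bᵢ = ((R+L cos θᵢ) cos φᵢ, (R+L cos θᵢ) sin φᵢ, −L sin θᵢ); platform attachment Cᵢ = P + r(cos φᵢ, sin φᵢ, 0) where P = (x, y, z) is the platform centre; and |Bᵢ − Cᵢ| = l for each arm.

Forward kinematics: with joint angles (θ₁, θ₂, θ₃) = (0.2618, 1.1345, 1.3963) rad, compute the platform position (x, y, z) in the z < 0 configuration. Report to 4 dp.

arm 1 at φ=0.0°: (R−r)+L cos θ1 = 0.3839;  S1 = (0.3839, 0.0000, -0.0466)
S2 = (0.2861·cos120.0°, 0.2861·sin120.0°, -0.1631) = (-0.1430, 0.2477, -0.1631)
S3 = (0.2413·cos240.0°, 0.2413·sin240.0°, -0.1773) = (-0.1206, -0.2089, -0.1773)
|S₂|²−|S₁|² = -0.0411;  |S₃|²−|S₁|² = -0.0599
plane₁₂: -1.0538x+0.4955y+-0.2331z = -0.0411
det = 0.9403;  x = 0.0498+-0.2413z,  y = 0.0231+-0.0428z
sphere 1 gives Az²+Bz+C=0 with A=1.0601, B=0.2524, C=-0.0457;  B²−4AC=0.2575;  roots -0.3584, 0.1203;  negative root z = -0.3584
x = 0.1363, y = 0.0384

(0.1363, 0.0384, -0.3584)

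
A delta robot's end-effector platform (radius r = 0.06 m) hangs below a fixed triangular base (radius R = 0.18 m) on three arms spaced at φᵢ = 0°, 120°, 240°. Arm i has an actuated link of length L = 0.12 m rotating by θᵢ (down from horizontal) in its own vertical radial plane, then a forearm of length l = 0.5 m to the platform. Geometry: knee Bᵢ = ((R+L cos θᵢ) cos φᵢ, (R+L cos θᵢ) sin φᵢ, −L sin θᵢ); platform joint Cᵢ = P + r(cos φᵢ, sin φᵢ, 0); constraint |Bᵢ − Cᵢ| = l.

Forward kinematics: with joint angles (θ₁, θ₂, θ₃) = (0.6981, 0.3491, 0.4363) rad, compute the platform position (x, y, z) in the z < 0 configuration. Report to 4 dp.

arm 1 at φ=0.0°: ρ1 = 0.2119;  O1 = (0.2119, 0.0000, -0.0771)
arm 2 at φ=120.0°: ρ2 = 0.2328;  O2 = (-0.1164, 0.2016, -0.0410)
O3 = (0.2288·cos240.0°, 0.2288·sin240.0°, -0.0507) = (-0.1144, -0.1981, -0.0507)
eliminate P² terms by subtracting sphere 1 from 2 and 3
[-0.6566 0.4032 0.0722]·P = 0.0050;  [-0.6526 -0.3962 0.0528]·P = 0.0040
det = 0.5233;  x = -0.0069+0.0954z,  y = 0.0012+-0.0237z
quadratic in z: (1.0097)z²+(0.1125)z+(-0.1962)=0, √Δ=0.8972 → z ∈ {-0.5000, 0.3886}; z = -0.5000 (taking z<0)
x = -0.0546, y = 0.0130

(-0.0546, 0.0130, -0.5000)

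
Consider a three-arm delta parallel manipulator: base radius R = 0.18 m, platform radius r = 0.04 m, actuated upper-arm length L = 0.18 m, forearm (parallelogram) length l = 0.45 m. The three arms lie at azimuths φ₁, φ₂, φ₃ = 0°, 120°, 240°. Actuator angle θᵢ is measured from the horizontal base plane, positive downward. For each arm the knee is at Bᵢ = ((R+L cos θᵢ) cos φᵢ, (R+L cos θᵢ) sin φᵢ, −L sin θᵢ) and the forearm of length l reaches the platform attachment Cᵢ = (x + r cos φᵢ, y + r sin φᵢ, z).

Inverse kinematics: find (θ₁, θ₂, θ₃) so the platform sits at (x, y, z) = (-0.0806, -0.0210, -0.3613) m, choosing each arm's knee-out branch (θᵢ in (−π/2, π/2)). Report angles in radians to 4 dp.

arm 1 (φ=0.0°): x'=-0.0806, y'=-0.0210
  A cos θ + B sin θ = C:  0.2206·cos θ + -0.3613·sin θ = -0.0265
  γ=atan2(-0.3613,0.2206)=-1.0226;  ψ=arccos(-0.0626)=1.6335;  θ1=γ+ψ≈0.6108
rotate P by −φ2: (0.0221, 0.0803, -0.3613)
  A=0.1179, B=-0.3613, C=(l²−L²−A²−y'²−z²)/(2L)=0.0534
  γ=atan2(-0.3613,0.1179)=-1.2554;  ψ=arccos(0.1405)=1.4299;  θ2=γ+ψ≈0.1745
φ3=240.0° → target in arm frame (0.0585, -0.0593)
  A cos θ + B sin θ = C:  0.0815·cos θ + -0.3613·sin θ = 0.0817
  √(A²+B²)=0.3704;  θ3 = -1.3489+1.3485 ≈ -0.0004

θ₁ = 0.6108, θ₂ = 0.1745, θ₃ = -0.0004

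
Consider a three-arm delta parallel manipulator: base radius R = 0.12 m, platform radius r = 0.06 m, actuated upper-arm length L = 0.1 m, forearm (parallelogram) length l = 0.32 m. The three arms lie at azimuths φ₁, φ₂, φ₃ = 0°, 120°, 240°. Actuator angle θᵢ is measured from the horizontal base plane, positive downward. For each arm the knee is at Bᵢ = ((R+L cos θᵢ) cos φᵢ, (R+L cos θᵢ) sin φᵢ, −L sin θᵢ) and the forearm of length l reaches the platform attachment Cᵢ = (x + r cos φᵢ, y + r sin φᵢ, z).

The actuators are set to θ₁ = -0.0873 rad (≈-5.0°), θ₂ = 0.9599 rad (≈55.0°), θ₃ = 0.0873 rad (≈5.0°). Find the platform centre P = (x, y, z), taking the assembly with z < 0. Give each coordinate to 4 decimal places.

φ1=0.0°: virtual centre (0.1596, 0.0000, 0.0087), radius l
φ2=120.0°: virtual centre (-0.0587, 0.1016, -0.0819), radius l
φ3=240.0°: virtual centre (-0.0798, -0.1382, -0.0087), radius l
subtract pairs → two planes through P
[-0.4366 0.2033 -0.1813]·P = -0.0051;  [-0.4789 -0.2765 -0.0349]·P = 0.0000
det = 0.2180;  x = 0.0064+-0.2623z,  y = -0.0111+0.3283z
quadratic in z: (1.1766)z²+(0.0556)z+(-0.0787)=0, √Δ=0.6113 → z ∈ {-0.2834, 0.2361}; z = -0.2834 (taking z<0)
x = 0.0808, y = -0.1042

(0.0808, -0.1042, -0.2834)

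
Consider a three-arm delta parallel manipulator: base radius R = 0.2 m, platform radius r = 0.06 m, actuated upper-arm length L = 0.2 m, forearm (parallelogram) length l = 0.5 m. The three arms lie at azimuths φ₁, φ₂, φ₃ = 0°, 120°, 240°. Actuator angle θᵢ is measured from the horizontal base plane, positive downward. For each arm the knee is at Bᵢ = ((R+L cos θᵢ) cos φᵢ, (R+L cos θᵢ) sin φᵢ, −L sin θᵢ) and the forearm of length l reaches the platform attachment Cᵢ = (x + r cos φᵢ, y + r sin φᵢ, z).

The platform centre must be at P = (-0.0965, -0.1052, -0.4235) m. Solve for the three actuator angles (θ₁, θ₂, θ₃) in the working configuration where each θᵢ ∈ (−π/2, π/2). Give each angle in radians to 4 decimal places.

φ1=0.0° → target in arm frame (-0.0965, -0.1052)
  A=0.2365, B=-0.4235, C=(l²−L²−A²−y'²−z²)/(2L)=-0.0909
  γ=atan2(-0.4235,0.2365)=-1.0615;  ψ=arccos(-0.1874)=1.7593;  θ1=γ+ψ≈0.6978
rotate P by −φ2: (-0.0429, 0.1362, -0.4235)
  A cos θ + B sin θ = C:  0.1829·cos θ + -0.4235·sin θ = -0.0533
  γ=atan2(-0.4235,0.1829)=-1.1632;  ψ=arccos(-0.1156)=1.6867;  θ2=γ+ψ≈0.5235
rotate P by −φ3: (0.1394, -0.0310, -0.4235)
  e−x'=0.0006;  (l²−L²−(e−x')²−y'²−z²)/2L = 0.0742
  θ3 = atan2(B,A) + arccos(C/0.4235) = -0.1746

θ₁ = 0.6978, θ₂ = 0.5235, θ₃ = -0.1746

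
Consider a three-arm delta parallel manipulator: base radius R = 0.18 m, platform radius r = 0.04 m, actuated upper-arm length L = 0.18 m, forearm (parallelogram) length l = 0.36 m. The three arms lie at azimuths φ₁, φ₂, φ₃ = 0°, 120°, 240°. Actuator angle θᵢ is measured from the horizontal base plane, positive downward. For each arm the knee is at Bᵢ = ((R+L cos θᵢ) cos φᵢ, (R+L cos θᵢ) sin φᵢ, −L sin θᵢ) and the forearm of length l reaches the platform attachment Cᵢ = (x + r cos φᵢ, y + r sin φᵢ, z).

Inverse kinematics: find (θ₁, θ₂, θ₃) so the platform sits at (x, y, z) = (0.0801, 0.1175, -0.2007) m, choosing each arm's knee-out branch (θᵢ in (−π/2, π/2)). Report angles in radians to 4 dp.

arm 1 (φ=0.0°): x'=0.0801, y'=0.1175
  A cos θ + B sin θ = C:  0.0599·cos θ + -0.2007·sin θ = 0.1098
  γ=atan2(-0.2007,0.0599)=-1.2808;  ψ=arccos(0.5242)=1.0190;  θ1=γ+ψ≈-0.2617
φ2=120.0° → target in arm frame (0.0617, -0.1281)
  A=0.0783, B=-0.2007, C=(l²−L²−A²−y'²−z²)/(2L)=0.0955
  θ2 = atan2(B,A) + arccos(C/0.2154) = -0.0873
φ3=240.0° → target in arm frame (-0.1418, 0.0106)
  A=0.2818, B=-0.2007, C=(l²−L²−A²−y'²−z²)/(2L)=-0.0628
  θ3 = atan2(B,A) + arccos(C/0.3460) = 1.1345

θ₁ = -0.2617, θ₂ = -0.0873, θ₃ = 1.1345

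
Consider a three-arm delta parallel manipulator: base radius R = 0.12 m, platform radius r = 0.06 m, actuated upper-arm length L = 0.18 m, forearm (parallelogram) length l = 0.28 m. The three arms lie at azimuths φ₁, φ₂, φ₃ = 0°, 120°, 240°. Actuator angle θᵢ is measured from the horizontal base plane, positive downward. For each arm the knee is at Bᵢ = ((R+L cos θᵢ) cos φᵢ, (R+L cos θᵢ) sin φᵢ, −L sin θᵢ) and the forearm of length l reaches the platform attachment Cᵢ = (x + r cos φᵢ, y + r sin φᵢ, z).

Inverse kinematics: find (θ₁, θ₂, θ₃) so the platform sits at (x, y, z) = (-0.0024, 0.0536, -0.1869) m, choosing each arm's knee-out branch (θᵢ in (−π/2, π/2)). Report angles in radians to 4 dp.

arm 1 (φ=0.0°): x'=-0.0024, y'=0.0536
  A=0.0624, B=-0.1869, C=(l²−L²−A²−y'²−z²)/(2L)=0.0119
  γ=atan2(-0.1869,0.0624)=-1.2486;  ψ=arccos(0.0606)=1.5101;  θ1=γ+ψ≈0.2616
φ2=120.0° → target in arm frame (0.0476, -0.0247)
  e−x'=0.0124;  (l²−L²−(e−x')²−y'²−z²)/2L = 0.0286
  √(A²+B²)=0.1873;  θ2 = -1.5046+1.4174 ≈ -0.0873
φ3=240.0° → target in arm frame (-0.0452, -0.0289)
  A=0.1052, B=-0.1869, C=(l²−L²−A²−y'²−z²)/(2L)=-0.0023
  γ=atan2(-0.1869,0.1052)=-1.0581;  ψ=arccos(-0.0108)=1.5816;  θ3=γ+ψ≈0.5236

θ₁ = 0.2616, θ₂ = -0.0873, θ₃ = 0.5236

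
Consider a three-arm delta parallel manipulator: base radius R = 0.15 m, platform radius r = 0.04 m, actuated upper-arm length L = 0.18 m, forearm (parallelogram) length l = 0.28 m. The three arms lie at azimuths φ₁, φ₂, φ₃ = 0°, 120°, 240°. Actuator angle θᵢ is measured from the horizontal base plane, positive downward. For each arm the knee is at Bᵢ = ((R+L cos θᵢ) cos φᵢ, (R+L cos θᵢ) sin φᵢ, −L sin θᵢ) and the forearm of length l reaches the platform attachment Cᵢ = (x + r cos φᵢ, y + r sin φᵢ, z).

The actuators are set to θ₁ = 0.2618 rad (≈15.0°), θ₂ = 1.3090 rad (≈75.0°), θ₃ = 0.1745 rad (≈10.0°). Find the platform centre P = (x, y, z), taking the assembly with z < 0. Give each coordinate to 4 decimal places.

O1 = (0.2839·cos0.0°, 0.2839·sin0.0°, -0.0466) = (0.2839, 0.0000, -0.0466)
φ2=120.0°: virtual centre (-0.0783, 0.1356, -0.1739), radius l
O3 = (0.2873·cos240.0°, 0.2873·sin240.0°, -0.0313) = (-0.1436, -0.2488, -0.0313)
eliminate P² terms by subtracting sphere 1 from 2 and 3
[-0.7243 0.2712 -0.2546]·P = -0.0280;  [-0.8550 -0.4976 0.0307]·P = 0.0007
det = 0.5923;  x = 0.0232+-0.1998z,  y = -0.0413+0.4050z
into |P−O₁|² = l²: 1.2039z² + 0.1639z + -0.0066 = 0;  Δ = 0.0585;  z = -0.1685 or 0.0324 → z<0 root = -0.1685
x = 0.0568, y = -0.1096

(0.0568, -0.1096, -0.1685)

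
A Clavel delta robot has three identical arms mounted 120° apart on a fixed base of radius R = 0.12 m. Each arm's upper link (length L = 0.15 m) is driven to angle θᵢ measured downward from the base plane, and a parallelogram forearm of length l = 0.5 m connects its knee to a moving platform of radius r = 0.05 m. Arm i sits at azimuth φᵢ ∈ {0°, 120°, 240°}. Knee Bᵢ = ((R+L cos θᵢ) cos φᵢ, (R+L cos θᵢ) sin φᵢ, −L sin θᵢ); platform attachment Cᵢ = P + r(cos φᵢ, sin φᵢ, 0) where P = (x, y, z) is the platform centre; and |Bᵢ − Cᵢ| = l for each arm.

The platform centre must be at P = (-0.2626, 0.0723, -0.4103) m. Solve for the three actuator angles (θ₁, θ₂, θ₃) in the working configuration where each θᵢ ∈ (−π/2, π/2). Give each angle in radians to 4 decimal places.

θ₁ = 1.0471, θ₂ = -0.3494, θ₃ = 0.0871

φ1=0.0° → target in arm frame (-0.2626, 0.0723)
  e−x'=0.3326;  (l²−L²−(e−x')²−y'²−z²)/2L = -0.1890
  γ=atan2(-0.4103,0.3326)=-0.8896;  ψ=arccos(-0.3578)=1.9367;  θ1=γ+ψ≈1.0471
arm 2 (φ=120.0°): x'=0.1939, y'=0.1913
  A=-0.1239, B=-0.4103, C=(l²−L²−A²−y'²−z²)/(2L)=0.0241
  γ=atan2(-0.4103,-0.1239)=-1.8641;  ψ=arccos(0.0561)=1.5146;  θ2=γ+ψ≈-0.3494
rotate P by −φ3: (0.0687, -0.2636, -0.4103)
  A cos θ + B sin θ = C:  0.0013·cos θ + -0.4103·sin θ = -0.0344
  √(A²+B²)=0.4103;  θ3 = -1.5676+1.6547 ≈ 0.0871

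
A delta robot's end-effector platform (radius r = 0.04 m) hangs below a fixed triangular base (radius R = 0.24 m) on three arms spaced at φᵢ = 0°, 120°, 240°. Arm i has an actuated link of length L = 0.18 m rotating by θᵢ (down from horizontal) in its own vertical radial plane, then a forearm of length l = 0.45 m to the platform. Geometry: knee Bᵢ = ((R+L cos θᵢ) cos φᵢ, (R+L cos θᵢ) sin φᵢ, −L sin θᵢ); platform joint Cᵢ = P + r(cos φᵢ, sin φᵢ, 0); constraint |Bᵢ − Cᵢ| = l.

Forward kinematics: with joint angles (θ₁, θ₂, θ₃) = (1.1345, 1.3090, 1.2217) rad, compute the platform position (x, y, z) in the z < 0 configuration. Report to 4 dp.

(0.0222, -0.0129, -0.5345)

S1 = (0.2761·cos0.0°, 0.2761·sin0.0°, -0.1631) = (0.2761, 0.0000, -0.1631)
S2 = (0.2466·cos120.0°, 0.2466·sin120.0°, -0.1739) = (-0.1233, 0.2136, -0.1739)
S3 = (0.2616·cos240.0°, 0.2616·sin240.0°, -0.1691) = (-0.1308, -0.2265, -0.1691)
|S₂|²−|S₁|² = -0.0118;  |S₃|²−|S₁|² = -0.0058
linear system: -0.7987x+0.4271y = -0.0118−-0.0215z; -0.8137x+-0.4531y = -0.0058−-0.0120z
Cramer: x(z) = 0.0110-0.0209z;  y(z) = -0.0070+0.0111z
quadratic in z: (1.0006)z²+(0.3372)z+(-0.1056)=0, √Δ=0.7323 → z ∈ {-0.5345, 0.1974}; z = -0.5345 (taking z<0)
x = 0.0222, y = -0.0129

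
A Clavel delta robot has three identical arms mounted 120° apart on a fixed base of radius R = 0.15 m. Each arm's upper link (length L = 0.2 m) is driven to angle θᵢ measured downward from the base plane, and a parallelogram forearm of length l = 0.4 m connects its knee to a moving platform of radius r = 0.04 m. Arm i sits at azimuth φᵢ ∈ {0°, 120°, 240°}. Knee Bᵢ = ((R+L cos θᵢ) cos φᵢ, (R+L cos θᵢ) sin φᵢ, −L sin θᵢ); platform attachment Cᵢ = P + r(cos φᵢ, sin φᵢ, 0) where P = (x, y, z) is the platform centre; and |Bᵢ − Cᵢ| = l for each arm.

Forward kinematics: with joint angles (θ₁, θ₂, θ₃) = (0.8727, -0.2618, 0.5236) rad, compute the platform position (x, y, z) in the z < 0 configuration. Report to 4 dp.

(-0.1173, 0.0945, -0.3096)

arm 1 at φ=0.0°: e+L cos θ1 = 0.2386;  O1 = (0.2386, 0.0000, -0.1532)
O2 = (0.3032·cos120.0°, 0.3032·sin120.0°, 0.0518) = (-0.1516, 0.2626, 0.0518)
φ3=240.0°: virtual centre (-0.1416, -0.2453, -0.1000), radius l
subtract pairs → two planes through P
[-0.7803 0.5251 0.4100]·P = 0.0142;  [-0.7603 -0.4905 0.1064]·P = 0.0098
det = 0.7820;  x = -0.0155+0.3286z,  y = 0.0040+-0.2924z
quadratic in z: (1.1935)z²+(0.1371)z+(-0.0720)=0, √Δ=0.6019 → z ∈ {-0.3096, 0.1947}; z = -0.3096 (taking z<0)
x = -0.1173, y = 0.0945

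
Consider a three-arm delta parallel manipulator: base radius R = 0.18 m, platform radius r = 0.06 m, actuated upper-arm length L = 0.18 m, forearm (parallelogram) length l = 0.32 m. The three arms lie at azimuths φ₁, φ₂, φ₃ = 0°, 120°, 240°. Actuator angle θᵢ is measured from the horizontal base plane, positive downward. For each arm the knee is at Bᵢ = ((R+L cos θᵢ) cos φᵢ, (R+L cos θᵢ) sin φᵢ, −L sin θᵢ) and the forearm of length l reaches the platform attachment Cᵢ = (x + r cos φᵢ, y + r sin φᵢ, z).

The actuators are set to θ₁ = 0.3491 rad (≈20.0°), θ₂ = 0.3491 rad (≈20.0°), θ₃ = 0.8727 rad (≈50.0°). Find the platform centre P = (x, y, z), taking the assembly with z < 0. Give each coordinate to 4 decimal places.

(0.0330, 0.0571, -0.2447)

φ1=0.0°: virtual centre (0.2891, 0.0000, -0.0616), radius l
arm 2 at φ=120.0°: (R−r)+L cos θ2 = 0.2891;  S2 = (-0.1446, 0.2504, -0.0616)
φ3=240.0°: virtual centre (-0.1178, -0.2041, -0.1379), radius l
subtract pairs → two planes through P
[-0.8674 0.5008 0.0000]·P = 0.0000;  [-0.8140 -0.4082 -0.1526]·P = -0.0128
Cramer: x(z) = 0.0084-0.1004z;  y(z) = 0.0146-0.1738z
into |P−S₁|² = l²: 1.0403z² + 0.1744z + -0.0196 = 0;  Δ = 0.1120;  z = -0.2447 or 0.0770 → z<0 root = -0.2447
x = 0.0330, y = 0.0571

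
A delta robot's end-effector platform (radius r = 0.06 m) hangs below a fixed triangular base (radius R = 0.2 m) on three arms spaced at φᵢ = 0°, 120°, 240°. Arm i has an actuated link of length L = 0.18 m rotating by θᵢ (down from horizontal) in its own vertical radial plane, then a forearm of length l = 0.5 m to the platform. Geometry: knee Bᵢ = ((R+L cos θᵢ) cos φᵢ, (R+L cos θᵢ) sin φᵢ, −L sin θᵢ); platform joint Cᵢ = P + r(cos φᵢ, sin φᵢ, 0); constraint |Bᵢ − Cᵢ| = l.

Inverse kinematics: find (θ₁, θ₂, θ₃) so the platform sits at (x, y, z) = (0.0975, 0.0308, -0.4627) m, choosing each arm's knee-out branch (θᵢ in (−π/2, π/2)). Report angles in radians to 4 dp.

arm 1 (φ=0.0°): x'=0.0975, y'=0.0308
  e−x'=0.0425;  (l²−L²−(e−x')²−y'²−z²)/2L = 0.0021
  √(A²+B²)=0.4646;  θ1 = -1.4792+1.5663 ≈ 0.0871
φ2=120.0° → target in arm frame (-0.0221, -0.0998)
  A=0.1621, B=-0.4627, C=(l²−L²−A²−y'²−z²)/(2L)=-0.0909
  θ2 = atan2(B,A) + arccos(C/0.4903) = 0.5234
rotate P by −φ3: (-0.0754, 0.0690, -0.4627)
  e−x'=0.2154;  (l²−L²−(e−x')²−y'²−z²)/2L = -0.1324
  √(A²+B²)=0.5104;  θ3 = -1.1351+1.8332 ≈ 0.6981

θ₁ = 0.0871, θ₂ = 0.5234, θ₃ = 0.6981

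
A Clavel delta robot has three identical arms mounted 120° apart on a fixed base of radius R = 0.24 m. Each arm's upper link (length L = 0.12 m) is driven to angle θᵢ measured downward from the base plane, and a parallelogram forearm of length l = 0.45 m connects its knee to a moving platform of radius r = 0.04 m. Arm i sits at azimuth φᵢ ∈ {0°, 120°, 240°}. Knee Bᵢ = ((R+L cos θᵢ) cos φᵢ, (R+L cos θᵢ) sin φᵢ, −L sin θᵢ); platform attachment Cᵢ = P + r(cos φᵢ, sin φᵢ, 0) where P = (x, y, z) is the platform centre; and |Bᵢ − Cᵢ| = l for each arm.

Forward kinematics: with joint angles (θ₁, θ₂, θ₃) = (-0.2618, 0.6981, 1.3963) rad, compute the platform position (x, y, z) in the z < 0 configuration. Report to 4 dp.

(0.1413, 0.0781, -0.3763)

centre 1 = (0.3159·cos0.0°, 0.3159·sin0.0°, 0.0311) = (0.3159, 0.0000, 0.0311)
φ2=120.0°: virtual centre (-0.1460, 0.2528, -0.0771), radius l
centre 3 = (0.2208·cos240.0°, 0.2208·sin240.0°, -0.1182) = (-0.1104, -0.1912, -0.1182)
eliminate P² terms by subtracting sphere 1 from 2 and 3
linear system: -0.9237x+0.5056y = -0.0096−-0.2164z; -0.8527x+-0.3825y = -0.0380−-0.2985z
Cramer: x(z) = 0.0292-0.2979z;  y(z) = 0.0344-0.1163z
sphere 1 gives Az²+Bz+C=0 with A=1.1023, B=0.1007, C=-0.1181;  B²−4AC=0.5311;  roots -0.3763, 0.2849;  negative root z = -0.3763
x = 0.1413, y = 0.0781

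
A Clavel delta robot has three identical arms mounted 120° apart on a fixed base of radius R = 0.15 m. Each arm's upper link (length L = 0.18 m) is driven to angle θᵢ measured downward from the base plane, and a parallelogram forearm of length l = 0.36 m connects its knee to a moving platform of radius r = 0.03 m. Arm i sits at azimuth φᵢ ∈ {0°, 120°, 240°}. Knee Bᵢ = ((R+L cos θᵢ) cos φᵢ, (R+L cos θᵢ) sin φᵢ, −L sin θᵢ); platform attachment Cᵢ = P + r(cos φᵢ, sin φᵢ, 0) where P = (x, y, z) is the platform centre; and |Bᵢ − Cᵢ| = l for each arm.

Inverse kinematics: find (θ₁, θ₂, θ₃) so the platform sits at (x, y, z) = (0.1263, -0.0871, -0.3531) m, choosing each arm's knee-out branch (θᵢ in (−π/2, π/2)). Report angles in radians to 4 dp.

θ₁ = 0.2619, θ₂ = 1.3089, θ₃ = 0.7855

rotate P by −φ1: (0.1263, -0.0871, -0.3531)
  e−x'=-0.0063;  (l²−L²−(e−x')²−y'²−z²)/2L = -0.0975
  γ=atan2(-0.3531,-0.0063)=-1.5886;  ψ=arccos(-0.2761)=1.8506;  θ1=γ+ψ≈0.2619
arm 2 (φ=120.0°): x'=-0.1386, y'=-0.0658
  A=0.2586, B=-0.3531, C=(l²−L²−A²−y'²−z²)/(2L)=-0.2741
  θ2 = atan2(B,A) + arccos(C/0.4377) = 1.3089
φ3=240.0° → target in arm frame (0.0123, 0.1529)
  A cos θ + B sin θ = C:  0.1077·cos θ + -0.3531·sin θ = -0.1735
  θ3 = atan2(B,A) + arccos(C/0.3692) = 0.7855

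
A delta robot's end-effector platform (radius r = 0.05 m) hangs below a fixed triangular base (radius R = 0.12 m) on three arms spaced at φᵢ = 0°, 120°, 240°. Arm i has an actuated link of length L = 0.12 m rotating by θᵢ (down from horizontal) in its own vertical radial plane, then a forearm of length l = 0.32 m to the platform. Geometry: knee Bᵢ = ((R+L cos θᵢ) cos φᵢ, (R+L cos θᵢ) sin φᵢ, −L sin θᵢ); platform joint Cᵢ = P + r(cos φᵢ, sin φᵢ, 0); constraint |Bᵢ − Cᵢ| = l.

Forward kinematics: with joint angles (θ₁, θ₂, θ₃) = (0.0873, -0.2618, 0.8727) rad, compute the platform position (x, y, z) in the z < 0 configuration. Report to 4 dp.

(0.0326, 0.1228, -0.2608)

O1 = (0.1895·cos0.0°, 0.1895·sin0.0°, -0.0105) = (0.1895, 0.0000, -0.0105)
arm 2 at φ=120.0°: e+L cos θ2 = 0.1859;  O2 = (-0.0930, 0.1610, 0.0311)
O3 = (0.1471·cos240.0°, 0.1471·sin240.0°, -0.0919) = (-0.0736, -0.1274, -0.0919)
subtract pairs → two planes through P
[-0.5650 0.3220 0.0830]·P = -0.0005;  [-0.5262 -0.2548 -0.1629]·P = -0.0059
det = 0.3134;  x = 0.0065+-0.0999z,  y = 0.0098+-0.4331z
quadratic in z: (1.1976)z²+(0.0490)z+(-0.0687)=0, √Δ=0.5757 → z ∈ {-0.2608, 0.2199}; z = -0.2608 (taking z<0)
x = 0.0326, y = 0.1228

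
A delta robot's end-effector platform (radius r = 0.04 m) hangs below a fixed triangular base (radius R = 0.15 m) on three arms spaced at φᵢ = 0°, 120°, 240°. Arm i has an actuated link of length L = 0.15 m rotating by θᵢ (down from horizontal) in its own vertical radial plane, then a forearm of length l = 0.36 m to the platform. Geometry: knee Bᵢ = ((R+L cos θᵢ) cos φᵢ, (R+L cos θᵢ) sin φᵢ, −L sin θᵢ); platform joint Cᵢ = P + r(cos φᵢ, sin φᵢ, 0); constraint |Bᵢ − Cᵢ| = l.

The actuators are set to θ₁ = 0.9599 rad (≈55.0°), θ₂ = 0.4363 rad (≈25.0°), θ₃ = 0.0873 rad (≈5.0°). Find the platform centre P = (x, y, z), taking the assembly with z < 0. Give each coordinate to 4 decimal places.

O1 = (0.1960·cos0.0°, 0.1960·sin0.0°, -0.1229) = (0.1960, 0.0000, -0.1229)
φ2=120.0°: virtual centre (-0.1230, 0.2130, -0.0634), radius l
O3 = (0.2594·cos240.0°, 0.2594·sin240.0°, -0.0131) = (-0.1297, -0.2247, -0.0131)
subtract pairs → two planes through P
linear system: -0.6380x+0.4260y = 0.0110−0.1190z; -0.6515x+-0.4493y = 0.0139−0.2196z
Cramer: x(z) = -0.0193+0.2605z;  y(z) = -0.0031+0.1109z
quadratic in z: (1.0802)z²+(0.1329)z+(-0.0681)=0, √Δ=0.5586 → z ∈ {-0.3201, 0.1971}; z = -0.3201 (taking z<0)
x = -0.1027, y = -0.0386

(-0.1027, -0.0386, -0.3201)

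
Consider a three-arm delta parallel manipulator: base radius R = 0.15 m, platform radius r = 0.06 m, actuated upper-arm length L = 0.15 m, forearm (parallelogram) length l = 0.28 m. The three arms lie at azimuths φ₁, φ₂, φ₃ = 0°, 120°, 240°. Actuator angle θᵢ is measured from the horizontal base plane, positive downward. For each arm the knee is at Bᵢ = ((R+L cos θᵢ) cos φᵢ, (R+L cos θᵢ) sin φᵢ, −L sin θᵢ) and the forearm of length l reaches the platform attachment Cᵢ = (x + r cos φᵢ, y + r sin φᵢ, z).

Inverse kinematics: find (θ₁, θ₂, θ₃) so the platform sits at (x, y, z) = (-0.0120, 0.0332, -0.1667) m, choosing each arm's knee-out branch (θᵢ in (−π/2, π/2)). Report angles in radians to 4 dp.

θ₁ = 0.2620, θ₂ = -0.1748, θ₃ = 0.3493

rotate P by −φ1: (-0.0120, 0.0332, -0.1667)
  e−x'=0.1020;  (l²−L²−(e−x')²−y'²−z²)/2L = 0.0553
  θ1 = atan2(B,A) + arccos(C/0.1954) = 0.2620
rotate P by −φ2: (0.0348, -0.0062, -0.1667)
  e−x'=0.0552;  (l²−L²−(e−x')²−y'²−z²)/2L = 0.0834
  √(A²+B²)=0.1756;  θ2 = -1.2508+1.0759 ≈ -0.1748
rotate P by −φ3: (-0.0228, -0.0270, -0.1667)
  e−x'=0.1128;  (l²−L²−(e−x')²−y'²−z²)/2L = 0.0489
  γ=atan2(-0.1667,0.1128)=-0.9761;  ψ=arccos(0.2430)=1.3254;  θ3=γ+ψ≈0.3493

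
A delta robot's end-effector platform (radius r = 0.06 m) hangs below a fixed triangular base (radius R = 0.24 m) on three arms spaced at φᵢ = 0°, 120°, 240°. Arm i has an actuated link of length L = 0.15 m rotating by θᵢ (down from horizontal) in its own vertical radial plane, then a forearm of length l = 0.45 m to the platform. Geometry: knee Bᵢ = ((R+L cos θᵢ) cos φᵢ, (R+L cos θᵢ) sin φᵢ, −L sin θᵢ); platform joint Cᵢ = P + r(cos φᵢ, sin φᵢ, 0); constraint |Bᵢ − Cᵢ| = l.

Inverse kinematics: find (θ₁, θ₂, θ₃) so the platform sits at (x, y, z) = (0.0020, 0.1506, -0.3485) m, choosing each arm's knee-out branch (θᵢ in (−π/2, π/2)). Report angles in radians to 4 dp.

θ₁ = 0.4366, θ₂ = -0.3495, θ₃ = 1.0473

φ1=0.0° → target in arm frame (0.0020, 0.1506)
  A=0.1780, B=-0.3485, C=(l²−L²−A²−y'²−z²)/(2L)=0.0139
  γ=atan2(-0.3485,0.1780)=-1.0986;  ψ=arccos(0.0356)=1.5352;  θ1=γ+ψ≈0.4366
rotate P by −φ2: (0.1294, -0.0770, -0.3485)
  e−x'=0.0506;  (l²−L²−(e−x')²−y'²−z²)/2L = 0.1669
  θ2 = atan2(B,A) + arccos(C/0.3522) = -0.3495
arm 3 (φ=240.0°): x'=-0.1314, y'=-0.0736
  A cos θ + B sin θ = C:  0.3114·cos θ + -0.3485·sin θ = -0.1462
  γ=atan2(-0.3485,0.3114)=-0.8415;  ψ=arccos(-0.3127)=1.8889;  θ3=γ+ψ≈1.0473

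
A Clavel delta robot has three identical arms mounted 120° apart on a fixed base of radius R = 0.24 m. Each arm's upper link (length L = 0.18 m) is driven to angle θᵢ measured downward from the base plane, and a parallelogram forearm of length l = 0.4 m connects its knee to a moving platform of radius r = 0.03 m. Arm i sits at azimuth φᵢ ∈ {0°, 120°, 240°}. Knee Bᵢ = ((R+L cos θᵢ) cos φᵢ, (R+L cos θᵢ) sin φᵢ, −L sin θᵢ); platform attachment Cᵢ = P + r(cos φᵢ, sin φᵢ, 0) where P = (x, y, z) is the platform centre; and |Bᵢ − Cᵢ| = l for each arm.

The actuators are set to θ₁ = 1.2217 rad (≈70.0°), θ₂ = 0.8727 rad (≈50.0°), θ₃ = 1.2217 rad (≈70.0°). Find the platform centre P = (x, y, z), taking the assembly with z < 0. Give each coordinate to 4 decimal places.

φ1=0.0°: virtual centre (0.2716, 0.0000, -0.1691), radius l
arm 2 at φ=120.0°: ρ2 = 0.3257;  O2 = (-0.1628, 0.2821, -0.1379)
O3 = (0.2716·cos240.0°, 0.2716·sin240.0°, -0.1691) = (-0.1358, -0.2352, -0.1691)
|O₂|²−|O₁|² = 0.0227;  |O₃|²−|O₁|² = 0.0000
[-0.8688 0.5641 0.0625]·P = 0.0227;  [-0.8147 -0.4704 0.0000]·P = 0.0000
det = 0.8683;  x = -0.0123+0.0339z,  y = 0.0213+-0.0586z
quadratic in z: (1.0046)z²+(0.3166)z+(-0.0503)=0, √Δ=0.5500 → z ∈ {-0.4313, 0.1162}; z = -0.4313 (taking z<0)
x = -0.0269, y = 0.0466

(-0.0269, 0.0466, -0.4313)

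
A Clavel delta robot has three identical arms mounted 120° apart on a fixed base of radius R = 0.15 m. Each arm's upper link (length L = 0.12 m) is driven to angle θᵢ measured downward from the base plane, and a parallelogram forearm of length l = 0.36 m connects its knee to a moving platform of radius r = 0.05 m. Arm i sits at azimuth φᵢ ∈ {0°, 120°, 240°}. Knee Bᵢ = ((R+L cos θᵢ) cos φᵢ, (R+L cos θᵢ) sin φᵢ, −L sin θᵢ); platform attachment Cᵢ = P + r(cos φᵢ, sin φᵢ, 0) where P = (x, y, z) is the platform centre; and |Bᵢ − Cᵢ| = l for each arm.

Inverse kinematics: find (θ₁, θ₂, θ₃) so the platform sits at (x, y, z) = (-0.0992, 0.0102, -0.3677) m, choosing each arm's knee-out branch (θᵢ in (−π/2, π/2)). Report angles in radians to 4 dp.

θ₁ = 1.1346, θ₂ = 0.4364, θ₃ = 0.5234

φ1=0.0° → target in arm frame (-0.0992, 0.0102)
  A=0.1992, B=-0.3677, C=(l²−L²−A²−y'²−z²)/(2L)=-0.2491
  θ1 = atan2(B,A) + arccos(C/0.4182) = 1.1346
arm 2 (φ=120.0°): x'=0.0584, y'=0.0808
  A cos θ + B sin θ = C:  0.0416·cos θ + -0.3677·sin θ = -0.1178
  θ2 = atan2(B,A) + arccos(C/0.3700) = 0.4364
arm 3 (φ=240.0°): x'=0.0408, y'=-0.0910
  A=0.0592, B=-0.3677, C=(l²−L²−A²−y'²−z²)/(2L)=-0.1325
  √(A²+B²)=0.3724;  θ3 = -1.4111+1.9345 ≈ 0.5234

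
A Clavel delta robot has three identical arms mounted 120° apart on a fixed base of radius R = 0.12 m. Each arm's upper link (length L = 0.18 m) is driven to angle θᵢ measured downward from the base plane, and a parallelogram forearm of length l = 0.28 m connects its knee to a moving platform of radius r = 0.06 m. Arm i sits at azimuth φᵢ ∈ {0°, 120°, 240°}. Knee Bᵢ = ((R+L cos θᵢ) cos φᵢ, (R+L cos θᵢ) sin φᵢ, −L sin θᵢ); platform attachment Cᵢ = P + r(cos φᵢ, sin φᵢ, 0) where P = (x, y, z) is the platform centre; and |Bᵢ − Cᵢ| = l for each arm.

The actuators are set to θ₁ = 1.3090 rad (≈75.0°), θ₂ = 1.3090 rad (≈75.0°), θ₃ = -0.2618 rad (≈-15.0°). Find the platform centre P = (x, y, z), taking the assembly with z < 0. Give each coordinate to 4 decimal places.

(-0.1023, -0.1772, -0.2319)

φ1=0.0°: virtual centre (0.1066, 0.0000, -0.1739), radius l
φ2=120.0°: virtual centre (-0.0533, 0.0923, -0.1739), radius l
S3 = (0.2339·cos240.0°, 0.2339·sin240.0°, 0.0466) = (-0.1169, -0.2025, 0.0466)
|S₂|²−|S₁|² = 0.0000;  |S₃|²−|S₁|² = 0.0153
plane₁₂: -0.3198x+0.1846y+0.0000z = 0.0000
Cramer: x(z) = -0.0133+0.3839z;  y(z) = -0.0230+0.6649z
sphere 1 gives Az²+Bz+C=0 with A=1.5894, B=0.2251, C=-0.0333;  B²−4AC=0.2622;  roots -0.2319, 0.0903;  negative root z = -0.2319
x = -0.1023, y = -0.1772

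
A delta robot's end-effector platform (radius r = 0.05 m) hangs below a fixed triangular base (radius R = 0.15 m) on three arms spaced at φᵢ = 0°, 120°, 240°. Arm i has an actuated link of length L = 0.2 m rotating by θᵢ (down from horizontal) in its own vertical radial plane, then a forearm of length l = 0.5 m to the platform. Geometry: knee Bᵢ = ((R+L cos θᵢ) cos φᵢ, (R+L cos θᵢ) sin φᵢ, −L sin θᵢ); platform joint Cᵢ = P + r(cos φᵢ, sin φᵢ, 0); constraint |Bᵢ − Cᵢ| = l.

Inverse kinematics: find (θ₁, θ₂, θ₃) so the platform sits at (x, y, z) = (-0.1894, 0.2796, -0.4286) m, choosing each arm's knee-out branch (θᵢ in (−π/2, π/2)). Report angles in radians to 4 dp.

θ₁ = 1.3089, θ₂ = -0.3491, θ₃ = 1.2216

rotate P by −φ1: (-0.1894, 0.2796, -0.4286)
  e−x'=0.2894;  (l²−L²−(e−x')²−y'²−z²)/2L = -0.3391
  γ=atan2(-0.4286,0.2894)=-0.9769;  ψ=arccos(-0.6556)=2.2858;  θ1=γ+ψ≈1.3089
arm 2 (φ=120.0°): x'=0.3368, y'=0.0242
  A cos θ + B sin θ = C:  -0.2368·cos θ + -0.4286·sin θ = -0.0759
  √(A²+B²)=0.4897;  θ2 = -2.0756+1.7265 ≈ -0.3491
arm 3 (φ=240.0°): x'=-0.1474, y'=-0.3038
  A cos θ + B sin θ = C:  0.2474·cos θ + -0.4286·sin θ = -0.3181
  √(A²+B²)=0.4949;  θ3 = -1.0472+2.2689 ≈ 1.2216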